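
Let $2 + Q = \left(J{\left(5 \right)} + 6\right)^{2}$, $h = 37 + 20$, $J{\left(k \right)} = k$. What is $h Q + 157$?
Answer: $6940$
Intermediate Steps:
$h = 57$
$Q = 119$ ($Q = -2 + \left(5 + 6\right)^{2} = -2 + 11^{2} = -2 + 121 = 119$)
$h Q + 157 = 57 \cdot 119 + 157 = 6783 + 157 = 6940$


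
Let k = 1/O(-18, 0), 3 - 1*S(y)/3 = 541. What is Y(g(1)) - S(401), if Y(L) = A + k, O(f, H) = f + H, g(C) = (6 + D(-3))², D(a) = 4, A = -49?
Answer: 28169/18 ≈ 1564.9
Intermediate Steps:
S(y) = -1614 (S(y) = 9 - 3*541 = 9 - 1623 = -1614)
g(C) = 100 (g(C) = (6 + 4)² = 10² = 100)
O(f, H) = H + f
k = -1/18 (k = 1/(0 - 18) = 1/(-18) = -1/18 ≈ -0.055556)
Y(L) = -883/18 (Y(L) = -49 - 1/18 = -883/18)
Y(g(1)) - S(401) = -883/18 - 1*(-1614) = -883/18 + 1614 = 28169/18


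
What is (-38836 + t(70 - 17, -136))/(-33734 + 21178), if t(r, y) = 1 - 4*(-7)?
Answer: 38807/12556 ≈ 3.0907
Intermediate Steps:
t(r, y) = 29 (t(r, y) = 1 + 28 = 29)
(-38836 + t(70 - 17, -136))/(-33734 + 21178) = (-38836 + 29)/(-33734 + 21178) = -38807/(-12556) = -38807*(-1/12556) = 38807/12556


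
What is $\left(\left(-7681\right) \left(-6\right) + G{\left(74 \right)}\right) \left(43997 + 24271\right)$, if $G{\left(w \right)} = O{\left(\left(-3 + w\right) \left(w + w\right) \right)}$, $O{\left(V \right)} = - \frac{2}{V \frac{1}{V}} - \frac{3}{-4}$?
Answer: $3146113713$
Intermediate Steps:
$O{\left(V \right)} = - \frac{5}{4}$ ($O{\left(V \right)} = - \frac{2}{1} - - \frac{3}{4} = \left(-2\right) 1 + \frac{3}{4} = -2 + \frac{3}{4} = - \frac{5}{4}$)
$G{\left(w \right)} = - \frac{5}{4}$
$\left(\left(-7681\right) \left(-6\right) + G{\left(74 \right)}\right) \left(43997 + 24271\right) = \left(\left(-7681\right) \left(-6\right) - \frac{5}{4}\right) \left(43997 + 24271\right) = \left(46086 - \frac{5}{4}\right) 68268 = \frac{184339}{4} \cdot 68268 = 3146113713$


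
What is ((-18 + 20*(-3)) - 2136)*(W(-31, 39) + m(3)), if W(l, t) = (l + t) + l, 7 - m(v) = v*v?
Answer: 55350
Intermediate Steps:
m(v) = 7 - v**2 (m(v) = 7 - v*v = 7 - v**2)
W(l, t) = t + 2*l
((-18 + 20*(-3)) - 2136)*(W(-31, 39) + m(3)) = ((-18 + 20*(-3)) - 2136)*((39 + 2*(-31)) + (7 - 1*3**2)) = ((-18 - 60) - 2136)*((39 - 62) + (7 - 1*9)) = (-78 - 2136)*(-23 + (7 - 9)) = -2214*(-23 - 2) = -2214*(-25) = 55350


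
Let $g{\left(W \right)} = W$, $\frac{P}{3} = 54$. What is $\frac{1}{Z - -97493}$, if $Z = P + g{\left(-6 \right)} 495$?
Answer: $\frac{1}{94685} \approx 1.0561 \cdot 10^{-5}$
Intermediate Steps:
$P = 162$ ($P = 3 \cdot 54 = 162$)
$Z = -2808$ ($Z = 162 - 2970 = -2808$)
$\frac{1}{Z - -97493} = \frac{1}{-2808 - -97493} = \frac{1}{-2808 + 97493} = \frac{1}{94685}$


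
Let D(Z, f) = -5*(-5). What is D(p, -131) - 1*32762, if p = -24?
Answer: -32737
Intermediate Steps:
D(Z, f) = 25
D(p, -131) - 1*32762 = 25 - 1*32762 = 25 - 32762 = -32737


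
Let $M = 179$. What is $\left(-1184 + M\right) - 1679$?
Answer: $-2684$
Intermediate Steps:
$\left(-1184 + M\right) - 1679 = \left(-1184 + 179\right) - 1679 = -1005 - 1679 = -2684$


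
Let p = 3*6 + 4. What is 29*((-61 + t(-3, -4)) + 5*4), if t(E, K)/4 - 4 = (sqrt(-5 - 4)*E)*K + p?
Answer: 1827 + 4176*I ≈ 1827.0 + 4176.0*I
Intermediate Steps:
p = 22 (p = 18 + 4 = 22)
t(E, K) = 104 + 12*I*E*K (t(E, K) = 16 + 4*((sqrt(-5 - 4)*E)*K + 22) = 16 + 4*((sqrt(-9)*E)*K + 22) = 16 + 4*(((3*I)*E)*K + 22) = 16 + 4*((3*I*E)*K + 22) = 16 + 4*(3*I*E*K + 22) = 16 + 4*(22 + 3*I*E*K) = 16 + (88 + 12*I*E*K) = 104 + 12*I*E*K)
29*((-61 + t(-3, -4)) + 5*4) = 29*((-61 + (104 + 12*I*(-3)*(-4))) + 5*4) = 29*((-61 + (104 + 144*I)) + 20) = 29*((43 + 144*I) + 20) = 29*(63 + 144*I) = 1827 + 4176*I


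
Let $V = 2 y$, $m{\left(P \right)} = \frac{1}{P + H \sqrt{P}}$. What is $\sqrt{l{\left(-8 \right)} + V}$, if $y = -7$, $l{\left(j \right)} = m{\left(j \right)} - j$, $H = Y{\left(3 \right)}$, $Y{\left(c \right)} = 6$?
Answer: $\frac{\sqrt{\frac{49 - 72 i \sqrt{2}}{-2 + 3 i \sqrt{2}}}}{2} \approx 0.0098225 - 2.4541 i$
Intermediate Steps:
$H = 6$
$m{\left(P \right)} = \frac{1}{P + 6 \sqrt{P}}$
$l{\left(j \right)} = \frac{1}{j + 6 \sqrt{j}} - j$
$V = -14$ ($V = 2 \left(-7\right) = -14$)
$\sqrt{l{\left(-8 \right)} + V} = \sqrt{\left(\frac{1}{-8 + 6 \sqrt{-8}} - -8\right) - 14} = \sqrt{\left(\frac{1}{-8 + 6 \cdot 2 i \sqrt{2}} + 8\right) - 14} = \sqrt{\left(\frac{1}{-8 + 12 i \sqrt{2}} + 8\right) - 14} = \sqrt{\left(8 + \frac{1}{-8 + 12 i \sqrt{2}}\right) - 14} = \sqrt{-6 + \frac{1}{-8 + 12 i \sqrt{2}}}$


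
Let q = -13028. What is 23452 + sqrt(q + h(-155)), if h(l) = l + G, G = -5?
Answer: 23452 + 2*I*sqrt(3297) ≈ 23452.0 + 114.84*I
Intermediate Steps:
h(l) = -5 + l (h(l) = l - 5 = -5 + l)
23452 + sqrt(q + h(-155)) = 23452 + sqrt(-13028 + (-5 - 155)) = 23452 + sqrt(-13028 - 160) = 23452 + sqrt(-13188) = 23452 + 2*I*sqrt(3297)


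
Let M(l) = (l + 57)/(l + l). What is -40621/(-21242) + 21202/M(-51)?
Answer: -7656298407/21242 ≈ -3.6043e+5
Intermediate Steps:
M(l) = (57 + l)/(2*l) (M(l) = (57 + l)/((2*l)) = (57 + l)*(1/(2*l)) = (57 + l)/(2*l))
-40621/(-21242) + 21202/M(-51) = -40621/(-21242) + 21202/(((1/2)*(57 - 51)/(-51))) = -40621*(-1/21242) + 21202/(((1/2)*(-1/51)*6)) = 40621/21242 + 21202/(-1/17) = 40621/21242 + 21202*(-17) = 40621/21242 - 360434 = -7656298407/21242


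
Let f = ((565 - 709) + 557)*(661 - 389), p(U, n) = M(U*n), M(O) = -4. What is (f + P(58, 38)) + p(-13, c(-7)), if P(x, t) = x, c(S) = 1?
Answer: 112390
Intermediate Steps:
p(U, n) = -4
f = 112336 (f = (-144 + 557)*272 = 413*272 = 112336)
(f + P(58, 38)) + p(-13, c(-7)) = (112336 + 58) - 4 = 112394 - 4 = 112390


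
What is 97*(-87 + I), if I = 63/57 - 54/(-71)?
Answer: -11140062/1349 ≈ -8258.0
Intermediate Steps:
I = 2517/1349 (I = 63*(1/57) - 54*(-1/71) = 21/19 + 54/71 = 2517/1349 ≈ 1.8658)
97*(-87 + I) = 97*(-87 + 2517/1349) = 97*(-114846/1349) = -11140062/1349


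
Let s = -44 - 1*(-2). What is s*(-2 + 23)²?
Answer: -18522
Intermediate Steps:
s = -42 (s = -44 + 2 = -42)
s*(-2 + 23)² = -42*(-2 + 23)² = -42*21² = -42*441 = -18522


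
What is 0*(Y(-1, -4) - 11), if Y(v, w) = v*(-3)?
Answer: 0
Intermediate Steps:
Y(v, w) = -3*v
0*(Y(-1, -4) - 11) = 0*(-3*(-1) - 11) = 0*(3 - 11) = 0*(-8) = 0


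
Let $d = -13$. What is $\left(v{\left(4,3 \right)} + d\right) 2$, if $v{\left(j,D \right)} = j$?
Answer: $-18$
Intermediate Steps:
$\left(v{\left(4,3 \right)} + d\right) 2 = \left(4 - 13\right) 2 = \left(-9\right) 2 = -18$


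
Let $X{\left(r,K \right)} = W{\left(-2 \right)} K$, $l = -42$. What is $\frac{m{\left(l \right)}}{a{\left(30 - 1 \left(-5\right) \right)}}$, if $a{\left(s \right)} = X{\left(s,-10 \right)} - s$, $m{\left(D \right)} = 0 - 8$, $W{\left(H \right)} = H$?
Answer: $\frac{8}{15} \approx 0.53333$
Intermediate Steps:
$X{\left(r,K \right)} = - 2 K$
$m{\left(D \right)} = -8$ ($m{\left(D \right)} = 0 - 8 = -8$)
$a{\left(s \right)} = 20 - s$ ($a{\left(s \right)} = \left(-2\right) \left(-10\right) - s = 20 - s$)
$\frac{m{\left(l \right)}}{a{\left(30 - 1 \left(-5\right) \right)}} = - \frac{8}{20 - \left(30 - 1 \left(-5\right)\right)} = - \frac{8}{20 - \left(30 - -5\right)} = - \frac{8}{20 - \left(30 + 5\right)} = - \frac{8}{20 - 35} = - \frac{8}{-15} = \left(-8\right) \left(- \frac{1}{15}\right) = \frac{8}{15}$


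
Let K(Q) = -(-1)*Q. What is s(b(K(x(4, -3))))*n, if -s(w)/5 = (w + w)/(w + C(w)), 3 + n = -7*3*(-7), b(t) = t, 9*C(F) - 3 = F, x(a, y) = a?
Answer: -51840/43 ≈ -1205.6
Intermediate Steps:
C(F) = ⅓ + F/9
K(Q) = Q
n = 144 (n = -3 - 7*3*(-7) = -3 - 21*(-7) = -3 + 147 = 144)
s(w) = -10*w/(⅓ + 10*w/9) (s(w) = -5*(w + w)/(w + (⅓ + w/9)) = -5*2*w/(⅓ + 10*w/9) = -10*w/(⅓ + 10*w/9))
s(b(K(x(4, -3))))*n = -90*4/(3 + 10*4)*144 = -90*4/(3 + 40)*144 = -90*4/43*144 = -90*4*1/43*144 = -360/43*144 = -51840/43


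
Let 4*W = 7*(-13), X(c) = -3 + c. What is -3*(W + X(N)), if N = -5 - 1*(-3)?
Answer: 333/4 ≈ 83.250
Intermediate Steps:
N = -2 (N = -5 + 3 = -2)
W = -91/4 (W = (7*(-13))/4 = (¼)*(-91) = -91/4 ≈ -22.750)
-3*(W + X(N)) = -3*(-91/4 + (-3 - 2)) = -3*(-91/4 - 5) = -3*(-111/4) = 333/4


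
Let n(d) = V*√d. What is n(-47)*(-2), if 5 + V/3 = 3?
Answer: 12*I*√47 ≈ 82.268*I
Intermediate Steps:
V = -6 (V = -15 + 3*3 = -15 + 9 = -6)
n(d) = -6*√d
n(-47)*(-2) = -6*I*√47*(-2) = 12*I*√47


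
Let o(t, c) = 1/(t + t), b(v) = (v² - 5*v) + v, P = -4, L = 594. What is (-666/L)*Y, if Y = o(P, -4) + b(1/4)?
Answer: 629/528 ≈ 1.1913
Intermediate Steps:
b(v) = v² - 4*v
o(t, c) = 1/(2*t)
Y = -17/16 (Y = (½)/(-4) + (1/4)*(-4 + 1/4) = (½)*(-¼) + (1*(¼))*(-4 + 1*(¼)) = -⅛ + (-4 + ¼)/4 = -⅛ + (¼)*(-15/4) = -⅛ - 15/16 = -17/16 ≈ -1.0625)
(-666/L)*Y = -666/594*(-17/16) = -666*1/594*(-17/16) = -37/33*(-17/16) = 629/528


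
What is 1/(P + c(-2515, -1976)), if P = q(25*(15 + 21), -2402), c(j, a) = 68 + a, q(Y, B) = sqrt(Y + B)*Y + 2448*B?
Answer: -54463/320362848852 - 25*I*sqrt(1502)/961088546556 ≈ -1.7e-7 - 1.0081e-9*I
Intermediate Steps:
q(Y, B) = 2448*B + Y*sqrt(B + Y) (q(Y, B) = sqrt(B + Y)*Y + 2448*B = Y*sqrt(B + Y) + 2448*B = 2448*B + Y*sqrt(B + Y))
P = -5880096 + 900*I*sqrt(1502) (P = 2448*(-2402) + (25*(15 + 21))*sqrt(-2402 + 25*(15 + 21)) = -5880096 + (25*36)*sqrt(-2402 + 25*36) = -5880096 + 900*sqrt(-2402 + 900) = -5880096 + 900*sqrt(-1502) = -5880096 + 900*(I*sqrt(1502)) = -5880096 + 900*I*sqrt(1502) ≈ -5.8801e+6 + 34880.0*I)
1/(P + c(-2515, -1976)) = 1/((-5880096 + 900*I*sqrt(1502)) + (68 - 1976)) = 1/((-5880096 + 900*I*sqrt(1502)) - 1908) = 1/(-5882004 + 900*I*sqrt(1502))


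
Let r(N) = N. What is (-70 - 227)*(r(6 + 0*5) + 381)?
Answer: -114939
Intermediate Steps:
(-70 - 227)*(r(6 + 0*5) + 381) = (-70 - 227)*((6 + 0*5) + 381) = -297*((6 + 0) + 381) = -297*(6 + 381) = -297*387 = -114939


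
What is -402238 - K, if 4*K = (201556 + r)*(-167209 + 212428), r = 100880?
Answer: -3419365609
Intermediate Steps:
K = 3418963371 (K = ((201556 + 100880)*(-167209 + 212428))/4 = (302436*45219)/4 = (1/4)*13675853484 = 3418963371)
-402238 - K = -402238 - 1*3418963371 = -402238 - 3418963371 = -3419365609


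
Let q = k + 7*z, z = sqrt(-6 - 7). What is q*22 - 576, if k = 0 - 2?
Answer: -620 + 154*I*sqrt(13) ≈ -620.0 + 555.25*I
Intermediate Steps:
z = I*sqrt(13) (z = sqrt(-13) = I*sqrt(13) ≈ 3.6056*I)
k = -2
q = -2 + 7*I*sqrt(13) (q = -2 + 7*(I*sqrt(13)) = -2 + 7*I*sqrt(13) ≈ -2.0 + 25.239*I)
q*22 - 576 = (-2 + 7*I*sqrt(13))*22 - 576 = (-44 + 154*I*sqrt(13)) - 576 = -620 + 154*I*sqrt(13)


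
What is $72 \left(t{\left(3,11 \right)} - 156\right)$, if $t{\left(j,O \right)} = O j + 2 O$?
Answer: $-7272$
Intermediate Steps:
$t{\left(j,O \right)} = 2 O + O j$
$72 \left(t{\left(3,11 \right)} - 156\right) = 72 \left(11 \left(2 + 3\right) - 156\right) = 72 \left(11 \cdot 5 - 156\right) = 72 \left(55 - 156\right) = 72 \left(-101\right) = -7272$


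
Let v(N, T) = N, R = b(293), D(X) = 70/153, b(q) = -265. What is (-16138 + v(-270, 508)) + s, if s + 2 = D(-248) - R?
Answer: -2470115/153 ≈ -16145.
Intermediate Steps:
D(X) = 70/153 (D(X) = 70*(1/153) = 70/153)
R = -265
s = 40309/153 (s = -2 + (70/153 - 1*(-265)) = -2 + (70/153 + 265) = -2 + 40615/153 = 40309/153 ≈ 263.46)
(-16138 + v(-270, 508)) + s = (-16138 - 270) + 40309/153 = -16408 + 40309/153 = -2470115/153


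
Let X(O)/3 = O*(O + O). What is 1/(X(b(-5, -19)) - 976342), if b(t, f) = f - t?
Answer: -1/975166 ≈ -1.0255e-6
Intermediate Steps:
X(O) = 6*O² (X(O) = 3*(O*(O + O)) = 3*(O*(2*O)) = 3*(2*O²) = 6*O²)
1/(X(b(-5, -19)) - 976342) = 1/(6*(-19 - 1*(-5))² - 976342) = 1/(6*(-19 + 5)² - 976342) = 1/(6*(-14)² - 976342) = 1/(6*196 - 976342) = 1/(1176 - 976342) = 1/(-975166) = -1/975166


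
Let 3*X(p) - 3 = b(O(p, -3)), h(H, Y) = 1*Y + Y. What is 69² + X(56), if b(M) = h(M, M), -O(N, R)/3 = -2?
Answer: 4766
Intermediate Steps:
O(N, R) = 6 (O(N, R) = -3*(-2) = 6)
h(H, Y) = 2*Y (h(H, Y) = Y + Y = 2*Y)
b(M) = 2*M
X(p) = 5 (X(p) = 1 + (2*6)/3 = 1 + (⅓)*12 = 1 + 4 = 5)
69² + X(56) = 69² + 5 = 4761 + 5 = 4766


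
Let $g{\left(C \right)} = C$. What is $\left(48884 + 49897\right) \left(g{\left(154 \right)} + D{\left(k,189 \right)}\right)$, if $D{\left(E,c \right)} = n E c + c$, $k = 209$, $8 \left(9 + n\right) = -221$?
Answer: $- \frac{1142999791269}{8} \approx -1.4288 \cdot 10^{11}$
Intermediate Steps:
$n = - \frac{293}{8}$ ($n = -9 + \frac{1}{8} \left(-221\right) = -9 - \frac{221}{8} = - \frac{293}{8} \approx -36.625$)
$D{\left(E,c \right)} = c - \frac{293 E c}{8}$ ($D{\left(E,c \right)} = - \frac{293 E}{8} c + c = - \frac{293 E c}{8} + c = c - \frac{293 E c}{8}$)
$\left(48884 + 49897\right) \left(g{\left(154 \right)} + D{\left(k,189 \right)}\right) = \left(48884 + 49897\right) \left(154 + \frac{1}{8} \cdot 189 \left(8 - 61237\right)\right) = 98781 \left(154 + \frac{1}{8} \cdot 189 \left(8 - 61237\right)\right) = 98781 \left(154 + \frac{1}{8} \cdot 189 \left(-61229\right)\right) = 98781 \left(154 - \frac{11572281}{8}\right) = 98781 \left(- \frac{11571049}{8}\right) = - \frac{1142999791269}{8}$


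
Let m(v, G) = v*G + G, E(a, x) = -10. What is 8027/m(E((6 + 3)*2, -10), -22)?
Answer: 8027/198 ≈ 40.540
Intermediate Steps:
m(v, G) = G + G*v (m(v, G) = G*v + G = G + G*v)
8027/m(E((6 + 3)*2, -10), -22) = 8027/((-22*(1 - 10))) = 8027/((-22*(-9))) = 8027/198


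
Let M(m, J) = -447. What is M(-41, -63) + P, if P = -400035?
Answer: -400482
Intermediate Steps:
M(-41, -63) + P = -447 - 400035 = -400482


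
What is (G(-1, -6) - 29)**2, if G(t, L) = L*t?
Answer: 529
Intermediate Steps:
(G(-1, -6) - 29)**2 = (-6*(-1) - 29)**2 = (6 - 29)**2 = (-23)**2 = 529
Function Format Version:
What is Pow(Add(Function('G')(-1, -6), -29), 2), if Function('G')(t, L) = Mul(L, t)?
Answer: 529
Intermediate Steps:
Pow(Add(Function('G')(-1, -6), -29), 2) = Pow(Add(Mul(-6, -1), -29), 2) = Pow(Add(6, -29), 2) = Pow(-23, 2) = 529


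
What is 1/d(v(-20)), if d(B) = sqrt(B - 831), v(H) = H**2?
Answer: -I*sqrt(431)/431 ≈ -0.048168*I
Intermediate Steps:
d(B) = sqrt(-831 + B)
1/d(v(-20)) = 1/(sqrt(-831 + (-20)**2)) = 1/(sqrt(-831 + 400)) = 1/(sqrt(-431)) = 1/(I*sqrt(431)) = -I*sqrt(431)/431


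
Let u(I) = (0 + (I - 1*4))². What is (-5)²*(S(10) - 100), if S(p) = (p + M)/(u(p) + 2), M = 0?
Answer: -47375/19 ≈ -2493.4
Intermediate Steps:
u(I) = (-4 + I)² (u(I) = (0 + (I - 4))² = (0 + (-4 + I))² = (-4 + I)²)
S(p) = p/(2 + (-4 + p)²) (S(p) = (p + 0)/((-4 + p)² + 2) = p/(2 + (-4 + p)²))
(-5)²*(S(10) - 100) = (-5)²*(10/(2 + (-4 + 10)²) - 100) = 25*(10/(2 + 6²) - 100) = 25*(10/(2 + 36) - 100) = 25*(10/38 - 100) = 25*(10*(1/38) - 100) = 25*(5/19 - 100) = 25*(-1895/19) = -47375/19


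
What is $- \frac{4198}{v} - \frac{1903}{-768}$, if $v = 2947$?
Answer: $\frac{2384077}{2263296} \approx 1.0534$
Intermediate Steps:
$- \frac{4198}{v} - \frac{1903}{-768} = - \frac{4198}{2947} - \frac{1903}{-768} = \left(-4198\right) \frac{1}{2947} - - \frac{1903}{768} = - \frac{4198}{2947} + \frac{1903}{768} = \frac{2384077}{2263296}$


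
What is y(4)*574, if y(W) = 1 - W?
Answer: -1722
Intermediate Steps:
y(4)*574 = (1 - 1*4)*574 = (1 - 4)*574 = -3*574 = -1722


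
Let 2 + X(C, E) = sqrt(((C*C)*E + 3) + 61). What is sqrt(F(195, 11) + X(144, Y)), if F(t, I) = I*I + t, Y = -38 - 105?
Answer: sqrt(314 + 8*I*sqrt(46331)) ≈ 32.128 + 26.799*I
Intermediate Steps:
Y = -143
F(t, I) = t + I**2 (F(t, I) = I**2 + t = t + I**2)
X(C, E) = -2 + sqrt(64 + E*C**2) (X(C, E) = -2 + sqrt(((C*C)*E + 3) + 61) = -2 + sqrt((C**2*E + 3) + 61) = -2 + sqrt((E*C**2 + 3) + 61) = -2 + sqrt((3 + E*C**2) + 61) = -2 + sqrt(64 + E*C**2))
sqrt(F(195, 11) + X(144, Y)) = sqrt((195 + 11**2) + (-2 + sqrt(64 - 143*144**2))) = sqrt((195 + 121) + (-2 + sqrt(64 - 143*20736))) = sqrt(316 + (-2 + sqrt(64 - 2965248))) = sqrt(316 + (-2 + sqrt(-2965184))) = sqrt(316 + (-2 + 8*I*sqrt(46331))) = sqrt(314 + 8*I*sqrt(46331))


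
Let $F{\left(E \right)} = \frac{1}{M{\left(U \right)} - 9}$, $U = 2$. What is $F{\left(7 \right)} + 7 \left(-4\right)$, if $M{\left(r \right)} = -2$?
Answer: $- \frac{309}{11} \approx -28.091$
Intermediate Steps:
$F{\left(E \right)} = - \frac{1}{11}$ ($F{\left(E \right)} = \frac{1}{-2 - 9} = \frac{1}{-11} = - \frac{1}{11}$)
$F{\left(7 \right)} + 7 \left(-4\right) = - \frac{1}{11} + 7 \left(-4\right) = - \frac{1}{11} - 28 = - \frac{309}{11}$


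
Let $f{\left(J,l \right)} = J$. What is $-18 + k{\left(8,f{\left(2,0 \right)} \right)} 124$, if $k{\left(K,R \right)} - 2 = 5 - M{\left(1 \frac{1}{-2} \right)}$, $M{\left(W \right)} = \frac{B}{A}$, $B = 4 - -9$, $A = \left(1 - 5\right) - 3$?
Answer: $\frac{7562}{7} \approx 1080.3$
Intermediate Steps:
$A = -7$ ($A = -4 - 3 = -7$)
$B = 13$ ($B = 4 + 9 = 13$)
$M{\left(W \right)} = - \frac{13}{7}$ ($M{\left(W \right)} = \frac{13}{-7} = 13 \left(- \frac{1}{7}\right) = - \frac{13}{7}$)
$k{\left(K,R \right)} = \frac{62}{7}$ ($k{\left(K,R \right)} = 2 + \left(5 - - \frac{13}{7}\right) = 2 + \left(5 + \frac{13}{7}\right) = 2 + \frac{48}{7} = \frac{62}{7}$)
$-18 + k{\left(8,f{\left(2,0 \right)} \right)} 124 = -18 + \frac{62}{7} \cdot 124 = -18 + \frac{7688}{7} = \frac{7562}{7}$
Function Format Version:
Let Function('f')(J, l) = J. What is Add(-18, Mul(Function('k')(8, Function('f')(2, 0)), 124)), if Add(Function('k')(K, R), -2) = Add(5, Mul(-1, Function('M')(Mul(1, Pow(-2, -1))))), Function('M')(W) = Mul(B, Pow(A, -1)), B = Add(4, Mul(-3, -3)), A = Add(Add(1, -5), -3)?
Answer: Rational(7562, 7) ≈ 1080.3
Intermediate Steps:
A = -7 (A = Add(-4, -3) = -7)
B = 13 (B = Add(4, 9) = 13)
Function('M')(W) = Rational(-13, 7) (Function('M')(W) = Mul(13, Pow(-7, -1)) = Mul(13, Rational(-1, 7)) = Rational(-13, 7))
Function('k')(K, R) = Rational(62, 7) (Function('k')(K, R) = Add(2, Add(5, Mul(-1, Rational(-13, 7)))) = Add(2, Add(5, Rational(13, 7))) = Add(2, Rational(48, 7)) = Rational(62, 7))
Add(-18, Mul(Function('k')(8, Function('f')(2, 0)), 124)) = Add(-18, Mul(Rational(62, 7), 124)) = Add(-18, Rational(7688, 7)) = Rational(7562, 7)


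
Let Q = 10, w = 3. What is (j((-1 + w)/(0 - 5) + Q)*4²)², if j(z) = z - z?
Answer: 0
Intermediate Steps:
j(z) = 0
(j((-1 + w)/(0 - 5) + Q)*4²)² = (0*4²)² = (0*16)² = 0² = 0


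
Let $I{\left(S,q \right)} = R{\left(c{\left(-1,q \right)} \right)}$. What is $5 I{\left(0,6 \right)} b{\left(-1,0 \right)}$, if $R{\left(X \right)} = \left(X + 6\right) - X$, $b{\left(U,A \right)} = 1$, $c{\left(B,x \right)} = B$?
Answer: $30$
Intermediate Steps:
$R{\left(X \right)} = 6$ ($R{\left(X \right)} = \left(6 + X\right) - X = 6$)
$I{\left(S,q \right)} = 6$
$5 I{\left(0,6 \right)} b{\left(-1,0 \right)} = 5 \cdot 6 \cdot 1 = 30 \cdot 1 = 30$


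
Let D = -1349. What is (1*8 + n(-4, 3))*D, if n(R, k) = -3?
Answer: -6745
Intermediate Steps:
(1*8 + n(-4, 3))*D = (1*8 - 3)*(-1349) = (8 - 3)*(-1349) = 5*(-1349) = -6745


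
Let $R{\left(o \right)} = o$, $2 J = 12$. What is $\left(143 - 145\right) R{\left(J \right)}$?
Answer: $-12$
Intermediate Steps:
$J = 6$ ($J = \frac{1}{2} \cdot 12 = 6$)
$\left(143 - 145\right) R{\left(J \right)} = \left(143 - 145\right) 6 = \left(-2\right) 6 = -12$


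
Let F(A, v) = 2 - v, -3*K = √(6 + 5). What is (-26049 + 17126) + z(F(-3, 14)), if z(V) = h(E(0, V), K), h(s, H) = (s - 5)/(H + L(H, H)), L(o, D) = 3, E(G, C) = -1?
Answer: -312386/35 - 9*√11/35 ≈ -8926.2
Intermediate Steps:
K = -√11/3 (K = -√(6 + 5)/3 = -√11/3 ≈ -1.1055)
h(s, H) = (-5 + s)/(3 + H) (h(s, H) = (s - 5)/(H + 3) = (-5 + s)/(3 + H))
z(V) = -6/(3 - √11/3) (z(V) = (-5 - 1)/(3 - √11/3) = -6/(3 - √11/3))
(-26049 + 17126) + z(F(-3, 14)) = (-26049 + 17126) + (-81/35 - 9*√11/35) = -8923 + (-81/35 - 9*√11/35) = -312386/35 - 9*√11/35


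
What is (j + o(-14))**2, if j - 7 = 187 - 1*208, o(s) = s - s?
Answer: 196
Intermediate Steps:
o(s) = 0
j = -14 (j = 7 + (187 - 1*208) = 7 + (187 - 208) = 7 - 21 = -14)
(j + o(-14))**2 = (-14 + 0)**2 = (-14)**2 = 196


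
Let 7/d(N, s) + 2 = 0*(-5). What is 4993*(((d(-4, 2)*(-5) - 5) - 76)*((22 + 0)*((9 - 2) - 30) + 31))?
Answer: 301202725/2 ≈ 1.5060e+8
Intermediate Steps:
d(N, s) = -7/2 (d(N, s) = 7/(-2 + 0*(-5)) = 7/(-2 + 0) = 7/(-2) = 7*(-1/2) = -7/2)
4993*(((d(-4, 2)*(-5) - 5) - 76)*((22 + 0)*((9 - 2) - 30) + 31)) = 4993*(((-7/2*(-5) - 5) - 76)*((22 + 0)*((9 - 2) - 30) + 31)) = 4993*(((35/2 - 5) - 76)*(22*(7 - 30) + 31)) = 4993*((25/2 - 76)*(22*(-23) + 31)) = 4993*(-127*(-506 + 31)/2) = 4993*(-127/2*(-475)) = 4993*(60325/2) = 301202725/2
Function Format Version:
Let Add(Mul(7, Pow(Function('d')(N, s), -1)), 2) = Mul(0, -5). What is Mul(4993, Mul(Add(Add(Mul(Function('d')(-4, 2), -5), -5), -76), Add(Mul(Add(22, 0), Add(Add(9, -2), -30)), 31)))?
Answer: Rational(301202725, 2) ≈ 1.5060e+8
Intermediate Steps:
Function('d')(N, s) = Rational(-7, 2) (Function('d')(N, s) = Mul(7, Pow(Add(-2, Mul(0, -5)), -1)) = Mul(7, Pow(Add(-2, 0), -1)) = Mul(7, Pow(-2, -1)) = Mul(7, Rational(-1, 2)) = Rational(-7, 2))
Mul(4993, Mul(Add(Add(Mul(Function('d')(-4, 2), -5), -5), -76), Add(Mul(Add(22, 0), Add(Add(9, -2), -30)), 31))) = Mul(4993, Mul(Add(Add(Mul(Rational(-7, 2), -5), -5), -76), Add(Mul(Add(22, 0), Add(Add(9, -2), -30)), 31))) = Mul(4993, Mul(Add(Add(Rational(35, 2), -5), -76), Add(Mul(22, Add(7, -30)), 31))) = Mul(4993, Mul(Add(Rational(25, 2), -76), Add(Mul(22, -23), 31))) = Mul(4993, Mul(Rational(-127, 2), Add(-506, 31))) = Mul(4993, Mul(Rational(-127, 2), -475)) = Mul(4993, Rational(60325, 2)) = Rational(301202725, 2)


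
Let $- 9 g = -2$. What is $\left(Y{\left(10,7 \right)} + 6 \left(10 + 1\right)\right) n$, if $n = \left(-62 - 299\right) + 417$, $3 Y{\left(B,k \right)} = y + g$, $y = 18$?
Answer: $\frac{108976}{27} \approx 4036.1$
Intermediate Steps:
$g = \frac{2}{9}$ ($g = \left(- \frac{1}{9}\right) \left(-2\right) = \frac{2}{9} \approx 0.22222$)
$Y{\left(B,k \right)} = \frac{164}{27}$ ($Y{\left(B,k \right)} = \frac{18 + \frac{2}{9}}{3} = \frac{1}{3} \cdot \frac{164}{9} = \frac{164}{27}$)
$n = 56$ ($n = \left(-62 - 299\right) + 417 = -361 + 417 = 56$)
$\left(Y{\left(10,7 \right)} + 6 \left(10 + 1\right)\right) n = \left(\frac{164}{27} + 6 \left(10 + 1\right)\right) 56 = \left(\frac{164}{27} + 6 \cdot 11\right) 56 = \left(\frac{164}{27} + 66\right) 56 = \frac{1946}{27} \cdot 56 = \frac{108976}{27}$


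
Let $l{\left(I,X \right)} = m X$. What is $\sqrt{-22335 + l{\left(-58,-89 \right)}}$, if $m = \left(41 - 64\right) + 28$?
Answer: $2 i \sqrt{5695} \approx 150.93 i$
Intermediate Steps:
$m = 5$ ($m = -23 + 28 = 5$)
$l{\left(I,X \right)} = 5 X$
$\sqrt{-22335 + l{\left(-58,-89 \right)}} = \sqrt{-22335 + 5 \left(-89\right)} = \sqrt{-22335 - 445} = \sqrt{-22780} = 2 i \sqrt{5695}$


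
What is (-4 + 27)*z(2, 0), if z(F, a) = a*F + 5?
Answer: 115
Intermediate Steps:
z(F, a) = 5 + F*a (z(F, a) = F*a + 5 = 5 + F*a)
(-4 + 27)*z(2, 0) = (-4 + 27)*(5 + 2*0) = 23*(5 + 0) = 23*5 = 115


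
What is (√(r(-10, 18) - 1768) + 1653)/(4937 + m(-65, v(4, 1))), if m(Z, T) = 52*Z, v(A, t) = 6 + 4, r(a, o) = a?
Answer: 551/519 + I*√1778/1557 ≈ 1.0617 + 0.027082*I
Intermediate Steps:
v(A, t) = 10
(√(r(-10, 18) - 1768) + 1653)/(4937 + m(-65, v(4, 1))) = (√(-10 - 1768) + 1653)/(4937 + 52*(-65)) = (√(-1778) + 1653)/(4937 - 3380) = (I*√1778 + 1653)/1557 = (1653 + I*√1778)*(1/1557) = 551/519 + I*√1778/1557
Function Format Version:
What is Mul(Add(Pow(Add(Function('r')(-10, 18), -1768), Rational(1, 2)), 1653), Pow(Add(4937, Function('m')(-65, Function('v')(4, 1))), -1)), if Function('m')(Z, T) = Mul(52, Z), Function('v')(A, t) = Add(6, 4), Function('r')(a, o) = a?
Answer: Add(Rational(551, 519), Mul(Rational(1, 1557), I, Pow(1778, Rational(1, 2)))) ≈ Add(1.0617, Mul(0.027082, I))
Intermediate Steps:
Function('v')(A, t) = 10
Mul(Add(Pow(Add(Function('r')(-10, 18), -1768), Rational(1, 2)), 1653), Pow(Add(4937, Function('m')(-65, Function('v')(4, 1))), -1)) = Mul(Add(Pow(Add(-10, -1768), Rational(1, 2)), 1653), Pow(Add(4937, Mul(52, -65)), -1)) = Mul(Add(Pow(-1778, Rational(1, 2)), 1653), Pow(Add(4937, -3380), -1)) = Mul(Add(Mul(I, Pow(1778, Rational(1, 2))), 1653), Pow(1557, -1)) = Mul(Add(1653, Mul(I, Pow(1778, Rational(1, 2)))), Rational(1, 1557)) = Add(Rational(551, 519), Mul(Rational(1, 1557), I, Pow(1778, Rational(1, 2))))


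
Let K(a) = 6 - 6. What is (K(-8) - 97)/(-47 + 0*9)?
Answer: 97/47 ≈ 2.0638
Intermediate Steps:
K(a) = 0
(K(-8) - 97)/(-47 + 0*9) = (0 - 97)/(-47 + 0*9) = -97/(-47 + 0) = -97/(-47) = -97*(-1/47) = 97/47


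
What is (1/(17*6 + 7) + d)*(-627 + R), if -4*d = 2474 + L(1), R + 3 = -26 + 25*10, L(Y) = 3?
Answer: 54807767/218 ≈ 2.5141e+5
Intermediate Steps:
R = 221 (R = -3 + (-26 + 25*10) = -3 + (-26 + 250) = -3 + 224 = 221)
d = -2477/4 (d = -(2474 + 3)/4 = -¼*2477 = -2477/4 ≈ -619.25)
(1/(17*6 + 7) + d)*(-627 + R) = (1/(17*6 + 7) - 2477/4)*(-627 + 221) = (1/(102 + 7) - 2477/4)*(-406) = (1/109 - 2477/4)*(-406) = -269989/436*(-406) = 54807767/218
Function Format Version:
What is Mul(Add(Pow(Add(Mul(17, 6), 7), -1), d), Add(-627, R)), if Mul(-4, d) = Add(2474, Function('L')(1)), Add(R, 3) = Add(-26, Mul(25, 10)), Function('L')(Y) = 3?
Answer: Rational(54807767, 218) ≈ 2.5141e+5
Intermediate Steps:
R = 221 (R = Add(-3, Add(-26, Mul(25, 10))) = Add(-3, Add(-26, 250)) = Add(-3, 224) = 221)
d = Rational(-2477, 4) (d = Mul(Rational(-1, 4), Add(2474, 3)) = Mul(Rational(-1, 4), 2477) = Rational(-2477, 4) ≈ -619.25)
Mul(Add(Pow(Add(Mul(17, 6), 7), -1), d), Add(-627, R)) = Mul(Add(Pow(Add(Mul(17, 6), 7), -1), Rational(-2477, 4)), Add(-627, 221)) = Mul(Add(Pow(Add(102, 7), -1), Rational(-2477, 4)), -406) = Mul(Add(Pow(109, -1), Rational(-2477, 4)), -406) = Mul(Add(Rational(1, 109), Rational(-2477, 4)), -406) = Mul(Rational(-269989, 436), -406) = Rational(54807767, 218)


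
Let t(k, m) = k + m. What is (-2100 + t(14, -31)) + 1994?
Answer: -123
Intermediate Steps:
(-2100 + t(14, -31)) + 1994 = (-2100 + (14 - 31)) + 1994 = (-2100 - 17) + 1994 = -2117 + 1994 = -123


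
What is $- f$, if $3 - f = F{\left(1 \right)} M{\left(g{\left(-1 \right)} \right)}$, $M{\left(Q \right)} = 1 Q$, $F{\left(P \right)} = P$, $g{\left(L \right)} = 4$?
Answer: $1$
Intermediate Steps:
$M{\left(Q \right)} = Q$
$f = -1$ ($f = 3 - 1 \cdot 4 = 3 - 4 = -1$)
$- f = \left(-1\right) \left(-1\right) = 1$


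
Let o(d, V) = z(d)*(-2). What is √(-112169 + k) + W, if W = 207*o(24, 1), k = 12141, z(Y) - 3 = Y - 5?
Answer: -9108 + 2*I*√25007 ≈ -9108.0 + 316.27*I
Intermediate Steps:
z(Y) = -2 + Y (z(Y) = 3 + (Y - 5) = 3 + (-5 + Y) = -2 + Y)
o(d, V) = 4 - 2*d (o(d, V) = (-2 + d)*(-2) = 4 - 2*d)
W = -9108 (W = 207*(4 - 2*24) = 207*(4 - 48) = 207*(-44) = -9108)
√(-112169 + k) + W = √(-112169 + 12141) - 9108 = √(-100028) - 9108 = 2*I*√25007 - 9108 = -9108 + 2*I*√25007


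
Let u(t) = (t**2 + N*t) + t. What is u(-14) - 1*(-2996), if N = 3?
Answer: 3136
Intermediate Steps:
u(t) = t**2 + 4*t (u(t) = (t**2 + 3*t) + t = t**2 + 4*t)
u(-14) - 1*(-2996) = -14*(4 - 14) - 1*(-2996) = -14*(-10) + 2996 = 140 + 2996 = 3136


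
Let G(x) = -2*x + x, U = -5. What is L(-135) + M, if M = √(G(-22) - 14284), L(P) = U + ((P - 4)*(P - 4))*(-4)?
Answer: -77289 + I*√14262 ≈ -77289.0 + 119.42*I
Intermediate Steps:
G(x) = -x
L(P) = -5 - 4*(-4 + P)² (L(P) = -5 + ((P - 4)*(P - 4))*(-4) = -5 + ((-4 + P)*(-4 + P))*(-4) = -5 + (-4 + P)²*(-4) = -5 - 4*(-4 + P)²)
M = I*√14262 (M = √(-1*(-22) - 14284) = √(22 - 14284) = √(-14262) = I*√14262 ≈ 119.42*I)
L(-135) + M = (-5 - 4*(-4 - 135)²) + I*√14262 = (-5 - 4*(-139)²) + I*√14262 = (-5 - 4*19321) + I*√14262 = (-5 - 77284) + I*√14262 = -77289 + I*√14262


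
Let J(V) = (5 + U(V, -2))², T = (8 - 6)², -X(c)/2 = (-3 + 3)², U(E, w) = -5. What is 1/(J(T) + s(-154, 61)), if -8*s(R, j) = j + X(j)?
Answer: -8/61 ≈ -0.13115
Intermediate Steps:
X(c) = 0 (X(c) = -2*(-3 + 3)² = -2*0² = -2*0 = 0)
s(R, j) = -j/8 (s(R, j) = -(j + 0)/8 = -j/8)
T = 4 (T = 2² = 4)
J(V) = 0 (J(V) = (5 - 5)² = 0² = 0)
1/(J(T) + s(-154, 61)) = 1/(0 - ⅛*61) = 1/(0 - 61/8) = 1/(-61/8) = -8/61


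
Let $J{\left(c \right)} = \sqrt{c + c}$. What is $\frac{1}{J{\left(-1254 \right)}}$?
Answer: $- \frac{i \sqrt{627}}{1254} \approx - 0.019968 i$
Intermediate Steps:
$J{\left(c \right)} = \sqrt{2} \sqrt{c}$ ($J{\left(c \right)} = \sqrt{2 c} = \sqrt{2} \sqrt{c}$)
$\frac{1}{J{\left(-1254 \right)}} = \frac{1}{\sqrt{2} \sqrt{-1254}} = \frac{1}{\sqrt{2} i \sqrt{1254}} = \frac{1}{2 i \sqrt{627}} = - \frac{i \sqrt{627}}{1254}$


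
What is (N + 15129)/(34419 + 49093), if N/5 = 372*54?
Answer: 115569/83512 ≈ 1.3839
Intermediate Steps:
N = 100440 (N = 5*(372*54) = 5*20088 = 100440)
(N + 15129)/(34419 + 49093) = (100440 + 15129)/(34419 + 49093) = 115569/83512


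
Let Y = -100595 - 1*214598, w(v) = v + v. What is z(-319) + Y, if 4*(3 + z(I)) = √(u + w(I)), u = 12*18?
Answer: -315196 + I*√422/4 ≈ -3.152e+5 + 5.1357*I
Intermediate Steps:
w(v) = 2*v
Y = -315193 (Y = -100595 - 214598 = -315193)
u = 216
z(I) = -3 + √(216 + 2*I)/4
z(-319) + Y = (-3 + √(216 + 2*(-319))/4) - 315193 = (-3 + √(216 - 638)/4) - 315193 = (-3 + √(-422)/4) - 315193 = (-3 + (I*√422)/4) - 315193 = (-3 + I*√422/4) - 315193 = -315196 + I*√422/4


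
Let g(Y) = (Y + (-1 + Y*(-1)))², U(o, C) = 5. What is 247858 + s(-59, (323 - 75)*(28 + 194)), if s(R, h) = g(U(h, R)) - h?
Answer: 192803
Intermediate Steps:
g(Y) = 1 (g(Y) = (Y + (-1 - Y))² = (-1)² = 1)
s(R, h) = 1 - h
247858 + s(-59, (323 - 75)*(28 + 194)) = 247858 + (1 - (323 - 75)*(28 + 194)) = 247858 + (1 - 248*222) = 247858 + (1 - 1*55056) = 247858 + (1 - 55056) = 247858 - 55055 = 192803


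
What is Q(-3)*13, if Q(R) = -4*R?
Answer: 156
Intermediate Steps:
Q(-3)*13 = -4*(-3)*13 = 12*13 = 156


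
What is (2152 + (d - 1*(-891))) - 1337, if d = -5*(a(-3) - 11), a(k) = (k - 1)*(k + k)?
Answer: 1641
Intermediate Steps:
a(k) = 2*k*(-1 + k) (a(k) = (-1 + k)*(2*k) = 2*k*(-1 + k))
d = -65 (d = -5*(2*(-3)*(-1 - 3) - 11) = -5*(2*(-3)*(-4) - 11) = -5*(24 - 11) = -5*13 = -65)
(2152 + (d - 1*(-891))) - 1337 = (2152 + (-65 - 1*(-891))) - 1337 = (2152 + (-65 + 891)) - 1337 = (2152 + 826) - 1337 = 2978 - 1337 = 1641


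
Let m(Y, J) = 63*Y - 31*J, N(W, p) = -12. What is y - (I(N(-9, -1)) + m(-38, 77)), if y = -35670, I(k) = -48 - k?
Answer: -30853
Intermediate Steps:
m(Y, J) = -31*J + 63*Y
y - (I(N(-9, -1)) + m(-38, 77)) = -35670 - ((-48 - 1*(-12)) + (-31*77 + 63*(-38))) = -35670 - ((-48 + 12) + (-2387 - 2394)) = -35670 - (-36 - 4781) = -35670 - 1*(-4817) = -35670 + 4817 = -30853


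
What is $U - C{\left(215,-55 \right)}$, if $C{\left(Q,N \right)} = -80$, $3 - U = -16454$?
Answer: $16537$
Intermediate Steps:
$U = 16457$ ($U = 3 - -16454 = 3 + 16454 = 16457$)
$U - C{\left(215,-55 \right)} = 16457 - -80 = 16457 + 80 = 16537$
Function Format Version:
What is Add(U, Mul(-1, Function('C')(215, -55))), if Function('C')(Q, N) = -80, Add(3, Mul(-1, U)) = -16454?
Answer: 16537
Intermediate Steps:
U = 16457 (U = Add(3, Mul(-1, -16454)) = Add(3, 16454) = 16457)
Add(U, Mul(-1, Function('C')(215, -55))) = Add(16457, Mul(-1, -80)) = Add(16457, 80) = 16537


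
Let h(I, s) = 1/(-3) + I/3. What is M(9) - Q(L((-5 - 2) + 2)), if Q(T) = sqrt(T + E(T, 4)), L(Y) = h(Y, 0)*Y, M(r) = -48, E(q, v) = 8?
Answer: -48 - 3*sqrt(2) ≈ -52.243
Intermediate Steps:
h(I, s) = -1/3 + I/3 (h(I, s) = 1*(-1/3) + I*(1/3) = -1/3 + I/3)
L(Y) = Y*(-1/3 + Y/3) (L(Y) = (-1/3 + Y/3)*Y = Y*(-1/3 + Y/3))
Q(T) = sqrt(8 + T) (Q(T) = sqrt(T + 8) = sqrt(8 + T))
M(9) - Q(L((-5 - 2) + 2)) = -48 - sqrt(8 + ((-5 - 2) + 2)*(-1 + ((-5 - 2) + 2))/3) = -48 - sqrt(8 + (-7 + 2)*(-1 + (-7 + 2))/3) = -48 - sqrt(8 + (1/3)*(-5)*(-1 - 5)) = -48 - sqrt(8 + (1/3)*(-5)*(-6)) = -48 - sqrt(8 + 10) = -48 - sqrt(18) = -48 - 3*sqrt(2)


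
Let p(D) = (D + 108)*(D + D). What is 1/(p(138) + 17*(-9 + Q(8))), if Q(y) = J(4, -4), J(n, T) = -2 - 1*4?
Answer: 1/67641 ≈ 1.4784e-5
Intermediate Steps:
J(n, T) = -6 (J(n, T) = -2 - 4 = -6)
p(D) = 2*D*(108 + D) (p(D) = (108 + D)*(2*D) = 2*D*(108 + D))
Q(y) = -6
1/(p(138) + 17*(-9 + Q(8))) = 1/(2*138*(108 + 138) + 17*(-9 - 6)) = 1/(2*138*246 + 17*(-15)) = 1/(67896 - 255) = 1/67641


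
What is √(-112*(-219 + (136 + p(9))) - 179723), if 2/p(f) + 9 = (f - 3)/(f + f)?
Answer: 3*I*√3199755/13 ≈ 412.8*I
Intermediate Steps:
p(f) = 2/(-9 + (-3 + f)/(2*f)) (p(f) = 2/(-9 + (f - 3)/(f + f)) = 2/(-9 + (-3 + f)/((2*f))) = 2/(-9 + (-3 + f)*(1/(2*f))) = 2/(-9 + (-3 + f)/(2*f)))
√(-112*(-219 + (136 + p(9))) - 179723) = √(-112*(-219 + (136 - 4*9/(3 + 17*9))) - 179723) = √(-112*(-219 + (136 - 4*9/(3 + 153))) - 179723) = √(-112*(-219 + (136 - 4*9/156)) - 179723) = √(-112*(-219 + (136 - 4*9*1/156)) - 179723) = √(-112*(-219 + (136 - 3/13)) - 179723) = √(-112*(-219 + 1765/13) - 179723) = √(-112*(-1082/13) - 179723) = √(121184/13 - 179723) = √(-2215215/13) = 3*I*√3199755/13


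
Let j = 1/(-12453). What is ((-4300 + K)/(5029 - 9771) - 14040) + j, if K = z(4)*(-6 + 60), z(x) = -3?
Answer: -414518144248/29526063 ≈ -14039.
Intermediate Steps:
j = -1/12453 ≈ -8.0302e-5
K = -162 (K = -3*(-6 + 60) = -3*54 = -162)
((-4300 + K)/(5029 - 9771) - 14040) + j = ((-4300 - 162)/(5029 - 9771) - 14040) - 1/12453 = (-4462/(-4742) - 14040) - 1/12453 = (-4462*(-1/4742) - 14040) - 1/12453 = (2231/2371 - 14040) - 1/12453 = -33286609/2371 - 1/12453 = -414518144248/29526063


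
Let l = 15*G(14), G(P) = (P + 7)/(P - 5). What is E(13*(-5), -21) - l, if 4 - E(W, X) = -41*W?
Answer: -2696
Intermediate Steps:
G(P) = (7 + P)/(-5 + P)
l = 35 (l = 15*((7 + 14)/(-5 + 14)) = 15*(21/9) = 15*((⅑)*21) = 15*(7/3) = 35)
E(W, X) = 4 + 41*W (E(W, X) = 4 - (-41)*W = 4 + 41*W)
E(13*(-5), -21) - l = (4 + 41*(13*(-5))) - 1*35 = (4 + 41*(-65)) - 35 = (4 - 2665) - 35 = -2661 - 35 = -2696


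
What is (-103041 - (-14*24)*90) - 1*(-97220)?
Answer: 24419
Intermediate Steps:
(-103041 - (-14*24)*90) - 1*(-97220) = (-103041 - (-336)*90) + 97220 = (-103041 - 1*(-30240)) + 97220 = (-103041 + 30240) + 97220 = -72801 + 97220 = 24419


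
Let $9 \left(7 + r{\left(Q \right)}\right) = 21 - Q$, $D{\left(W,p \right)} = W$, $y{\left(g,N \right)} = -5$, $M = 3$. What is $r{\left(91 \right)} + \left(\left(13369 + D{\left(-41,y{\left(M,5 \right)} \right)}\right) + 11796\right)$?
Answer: $\frac{225983}{9} \approx 25109.0$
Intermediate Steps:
$r{\left(Q \right)} = - \frac{14}{3} - \frac{Q}{9}$ ($r{\left(Q \right)} = -7 + \frac{21 - Q}{9} = -7 - \left(- \frac{7}{3} + \frac{Q}{9}\right) = - \frac{14}{3} - \frac{Q}{9}$)
$r{\left(91 \right)} + \left(\left(13369 + D{\left(-41,y{\left(M,5 \right)} \right)}\right) + 11796\right) = \left(- \frac{14}{3} - \frac{91}{9}\right) + \left(\left(13369 - 41\right) + 11796\right) = \left(- \frac{14}{3} - \frac{91}{9}\right) + \left(13328 + 11796\right) = - \frac{133}{9} + 25124 = \frac{225983}{9}$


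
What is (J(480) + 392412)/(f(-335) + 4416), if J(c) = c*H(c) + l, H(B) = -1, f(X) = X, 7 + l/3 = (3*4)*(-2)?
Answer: 55977/583 ≈ 96.015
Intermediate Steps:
l = -93 (l = -21 + 3*((3*4)*(-2)) = -21 + 3*(12*(-2)) = -21 + 3*(-24) = -21 - 72 = -93)
J(c) = -93 - c (J(c) = c*(-1) - 93 = -c - 93 = -93 - c)
(J(480) + 392412)/(f(-335) + 4416) = ((-93 - 1*480) + 392412)/(-335 + 4416) = ((-93 - 480) + 392412)/4081 = (-573 + 392412)*(1/4081) = 391839*(1/4081) = 55977/583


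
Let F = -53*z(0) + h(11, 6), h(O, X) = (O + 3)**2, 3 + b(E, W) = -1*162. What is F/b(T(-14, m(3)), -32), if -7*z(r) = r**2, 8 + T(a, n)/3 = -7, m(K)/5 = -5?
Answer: -196/165 ≈ -1.1879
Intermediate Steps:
m(K) = -25 (m(K) = 5*(-5) = -25)
T(a, n) = -45 (T(a, n) = -24 + 3*(-7) = -24 - 21 = -45)
b(E, W) = -165 (b(E, W) = -3 - 1*162 = -3 - 162 = -165)
h(O, X) = (3 + O)**2
z(r) = -r**2/7
F = 196 (F = -(-53)*0**2/7 + (3 + 11)**2 = -(-53)*0/7 + 14**2 = -53*0 + 196 = 0 + 196 = 196)
F/b(T(-14, m(3)), -32) = 196/(-165) = 196*(-1/165) = -196/165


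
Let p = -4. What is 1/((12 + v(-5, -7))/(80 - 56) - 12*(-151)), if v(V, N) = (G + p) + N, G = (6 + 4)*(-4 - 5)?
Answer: 24/43399 ≈ 0.00055301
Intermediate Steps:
G = -90 (G = 10*(-9) = -90)
v(V, N) = -94 + N (v(V, N) = (-90 - 4) + N = -94 + N)
1/((12 + v(-5, -7))/(80 - 56) - 12*(-151)) = 1/((12 + (-94 - 7))/(80 - 56) - 12*(-151)) = 1/((12 - 101)/24 + 1812) = 1/(-89*1/24 + 1812) = 1/(-89/24 + 1812) = 1/(43399/24) = 24/43399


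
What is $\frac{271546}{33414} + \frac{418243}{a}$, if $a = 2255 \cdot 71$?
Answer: $\frac{28725521966}{2674874235} \approx 10.739$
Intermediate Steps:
$a = 160105$
$\frac{271546}{33414} + \frac{418243}{a} = \frac{271546}{33414} + \frac{418243}{160105} = 271546 \cdot \frac{1}{33414} + 418243 \cdot \frac{1}{160105} = \frac{135773}{16707} + \frac{418243}{160105} = \frac{28725521966}{2674874235}$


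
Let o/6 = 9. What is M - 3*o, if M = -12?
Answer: -174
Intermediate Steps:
o = 54 (o = 6*9 = 54)
M - 3*o = -12 - 3*54 = -12 - 162 = -174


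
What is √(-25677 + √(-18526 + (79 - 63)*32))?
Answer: √(-25677 + I*√18014) ≈ 0.4188 + 160.24*I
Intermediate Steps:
√(-25677 + √(-18526 + (79 - 63)*32)) = √(-25677 + √(-18526 + 16*32)) = √(-25677 + √(-18526 + 512)) = √(-25677 + √(-18014)) = √(-25677 + I*√18014)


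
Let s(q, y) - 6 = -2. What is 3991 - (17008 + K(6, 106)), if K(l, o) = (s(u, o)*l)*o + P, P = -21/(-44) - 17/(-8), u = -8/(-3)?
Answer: -1369597/88 ≈ -15564.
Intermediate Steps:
u = 8/3 (u = -8*(-⅓) = 8/3 ≈ 2.6667)
s(q, y) = 4 (s(q, y) = 6 - 2 = 4)
P = 229/88 (P = -21*(-1/44) - 17*(-⅛) = 21/44 + 17/8 = 229/88 ≈ 2.6023)
K(l, o) = 229/88 + 4*l*o (K(l, o) = (4*l)*o + 229/88 = 4*l*o + 229/88 = 229/88 + 4*l*o)
3991 - (17008 + K(6, 106)) = 3991 - (17008 + (229/88 + 4*6*106)) = 3991 - (17008 + (229/88 + 2544)) = 3991 - (17008 + 224101/88) = 3991 - 1*1720805/88 = 3991 - 1720805/88 = -1369597/88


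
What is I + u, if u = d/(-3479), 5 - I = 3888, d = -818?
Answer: -13508139/3479 ≈ -3882.8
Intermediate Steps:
I = -3883 (I = 5 - 1*3888 = 5 - 3888 = -3883)
u = 818/3479 (u = -818/(-3479) = -818*(-1/3479) = 818/3479 ≈ 0.23513)
I + u = -3883 + 818/3479 = -13508139/3479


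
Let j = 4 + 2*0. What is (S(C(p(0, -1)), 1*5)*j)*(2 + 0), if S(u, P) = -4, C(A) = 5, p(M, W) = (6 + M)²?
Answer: -32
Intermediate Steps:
j = 4 (j = 4 + 0 = 4)
(S(C(p(0, -1)), 1*5)*j)*(2 + 0) = (-4*4)*(2 + 0) = -16*2 = -32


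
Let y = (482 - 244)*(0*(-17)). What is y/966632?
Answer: 0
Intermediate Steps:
y = 0 (y = 238*0 = 0)
y/966632 = 0/966632 = 0*(1/966632) = 0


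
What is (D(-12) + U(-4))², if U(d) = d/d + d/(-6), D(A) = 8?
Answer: 841/9 ≈ 93.444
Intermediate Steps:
U(d) = 1 - d/6 (U(d) = 1 + d*(-⅙) = 1 - d/6)
(D(-12) + U(-4))² = (8 + (1 - ⅙*(-4)))² = (8 + (1 + ⅔))² = (8 + 5/3)² = (29/3)² = 841/9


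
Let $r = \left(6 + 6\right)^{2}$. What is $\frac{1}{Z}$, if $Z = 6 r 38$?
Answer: $\frac{1}{32832} \approx 3.0458 \cdot 10^{-5}$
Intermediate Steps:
$r = 144$ ($r = 12^{2} = 144$)
$Z = 32832$ ($Z = 6 \cdot 144 \cdot 38 = 864 \cdot 38 = 32832$)
$\frac{1}{Z} = \frac{1}{32832}$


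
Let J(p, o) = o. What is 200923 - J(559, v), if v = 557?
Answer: 200366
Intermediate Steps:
200923 - J(559, v) = 200923 - 1*557 = 200923 - 557 = 200366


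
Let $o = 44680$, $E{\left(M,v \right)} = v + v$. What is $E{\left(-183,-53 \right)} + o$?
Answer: $44574$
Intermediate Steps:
$E{\left(M,v \right)} = 2 v$
$E{\left(-183,-53 \right)} + o = 2 \left(-53\right) + 44680 = -106 + 44680 = 44574$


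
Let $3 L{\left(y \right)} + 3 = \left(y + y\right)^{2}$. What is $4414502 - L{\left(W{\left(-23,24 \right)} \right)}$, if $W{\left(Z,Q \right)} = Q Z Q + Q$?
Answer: $-228751065$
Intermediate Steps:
$W{\left(Z,Q \right)} = Q + Z Q^{2}$ ($W{\left(Z,Q \right)} = Z Q^{2} + Q = Q + Z Q^{2}$)
$L{\left(y \right)} = -1 + \frac{4 y^{2}}{3}$ ($L{\left(y \right)} = -1 + \frac{\left(y + y\right)^{2}}{3} = -1 + \frac{\left(2 y\right)^{2}}{3} = -1 + \frac{4 y^{2}}{3}$)
$4414502 - L{\left(W{\left(-23,24 \right)} \right)} = 4414502 - \left(-1 + \frac{4 \left(24 \left(1 + 24 \left(-23\right)\right)\right)^{2}}{3}\right) = 4414502 - \left(-1 + \frac{4 \left(24 \left(1 - 552\right)\right)^{2}}{3}\right) = 4414502 - \left(-1 + \frac{4 \left(24 \left(-551\right)\right)^{2}}{3}\right) = 4414502 - \left(-1 + \frac{4 \left(-13224\right)^{2}}{3}\right) = 4414502 - \left(-1 + \frac{4}{3} \cdot 174874176\right) = 4414502 - \left(-1 + 233165568\right) = 4414502 - 233165567 = -228751065$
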